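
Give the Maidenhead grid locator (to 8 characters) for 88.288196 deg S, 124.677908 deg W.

CA71pr80

Add 180° to longitude and 90° to latitude: 55.32209, 1.71180.
Field: lon ⌊55.32209/20⌋ = 2 → C; lat ⌊1.71180/10⌋ = 0 → A.
Square: lon ⌊15.32209/2⌋ = 7; lat ⌊1.71180/1⌋ = 1.
Subsquare: lon ⌊1.32209/0.0833333⌋ = 15 → p; lat ⌊0.71180/0.0416667⌋ = 17 → r.
Extended square: lon ⌊0.07209/0.00833333⌋ = 8; lat ⌊0.00347/0.00416667⌋ = 0.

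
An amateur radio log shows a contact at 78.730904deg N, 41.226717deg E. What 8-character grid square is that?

Add 180° to longitude and 90° to latitude: 221.22672, 168.73090.
Field: lon ⌊221.22672/20⌋ = 11 → L; lat ⌊168.73090/10⌋ = 16 → Q.
Square: lon ⌊1.22672/2⌋ = 0; lat ⌊8.73090/1⌋ = 8.
Subsquare: lon ⌊1.22672/0.0833333⌋ = 14 → o; lat ⌊0.73090/0.0416667⌋ = 17 → r.
Extended square: lon ⌊0.06005/0.00833333⌋ = 7; lat ⌊0.02257/0.00416667⌋ = 5.

LQ08or75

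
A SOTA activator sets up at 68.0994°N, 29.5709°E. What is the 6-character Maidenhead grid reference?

Offset from 180°W / 90°S: lon 209.5709°, lat 158.0994°.
Field: 209.5709/20 → 10 → K, 158.0994/10 → 15 → P; chars KP.
Square: 9.5709/2 → 4, 8.0994/1 → 8; chars 48.
Subsquare: 1.5709/0.0833333 → 18 → s, 0.0994/0.0416667 → 2 → c; chars sc.

KP48sc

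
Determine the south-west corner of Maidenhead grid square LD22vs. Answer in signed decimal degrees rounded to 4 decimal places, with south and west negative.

Field L=11, D=3: +11·20° lon, +3·10° lat → SW at lon 40°, lat -60°.
Square 2, 2: +2·2° lon, +2·1° lat → SW at lon 44°, lat -58°.
Subsquare v=21, s=18: +21·0.0833333° lon, +18·0.0416667° lat → SW at lon 45.75°, lat -57.25°.
latitude -57.2500, longitude 45.7500.

-57.2500, 45.7500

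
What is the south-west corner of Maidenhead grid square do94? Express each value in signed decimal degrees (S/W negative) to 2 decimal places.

54.00, -102.00

Field D=3, O=14: +3·20° lon, +14·10° lat → SW at lon -120°, lat 50°.
Square 9, 4: +9·2° lon, +4·1° lat → SW at lon -102°, lat 54°.
latitude 54.00, longitude -102.00.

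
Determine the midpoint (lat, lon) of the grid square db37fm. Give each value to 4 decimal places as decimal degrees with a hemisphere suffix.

72.4792° S, 113.5417° W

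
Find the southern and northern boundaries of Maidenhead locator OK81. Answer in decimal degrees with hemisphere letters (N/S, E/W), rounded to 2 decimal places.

11.00° N, 12.00° N

Field O=14, K=10: +14·20° lon, +10·10° lat → SW at lon 100°, lat 10°.
Square 8, 1: +8·2° lon, +1·1° lat → SW at lon 116°, lat 11°.
Cell spans 2° lon × 1° lat.
south 11.00° N, north 12.00° N.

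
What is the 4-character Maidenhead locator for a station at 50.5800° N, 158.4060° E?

QO90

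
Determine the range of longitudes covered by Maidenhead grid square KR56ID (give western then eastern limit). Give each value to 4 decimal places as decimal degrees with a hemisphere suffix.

Field K=10, R=17: +10·20° lon, +17·10° lat → SW at lon 20°, lat 80°.
Square 5, 6: +5·2° lon, +6·1° lat → SW at lon 30°, lat 86°.
Subsquare i=8, d=3: +8·0.0833333° lon, +3·0.0416667° lat → SW at lon 30.6667°, lat 86.125°.
Cell spans 0.0833333° lon × 0.0416667° lat.
west 30.6667° E, east 30.7500° E.

30.6667° E, 30.7500° E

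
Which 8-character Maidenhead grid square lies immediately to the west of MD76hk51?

MD76hk41

Longitude extended square 5; −1 → 4.
The latitude characters are unchanged.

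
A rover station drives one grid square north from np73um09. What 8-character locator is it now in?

NP73un00

Latitude extended square 9; +1 → 10, wraps to 0, carry into subsquare.
Latitude subsquare m = 12; +1 → 13 = n.
The longitude characters are unchanged.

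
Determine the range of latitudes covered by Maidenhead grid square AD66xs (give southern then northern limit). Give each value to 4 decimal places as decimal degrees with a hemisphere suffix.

Field A=0, D=3: +0·20° lon, +3·10° lat → SW at lon -180°, lat -60°.
Square 6, 6: +6·2° lon, +6·1° lat → SW at lon -168°, lat -54°.
Subsquare x=23, s=18: +23·0.0833333° lon, +18·0.0416667° lat → SW at lon -166.083°, lat -53.25°.
Cell spans 0.0833333° lon × 0.0416667° lat.
south 53.2500° S, north 53.2083° S.

53.2500° S, 53.2083° S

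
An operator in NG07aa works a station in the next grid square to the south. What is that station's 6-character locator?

NG06ax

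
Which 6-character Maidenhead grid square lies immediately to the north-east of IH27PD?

IH27qe

Longitude subsquare p = 15; +1 → 16 = q.
Latitude subsquare d = 3; +1 → 4 = e.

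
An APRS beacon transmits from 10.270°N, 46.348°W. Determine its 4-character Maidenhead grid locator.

GK60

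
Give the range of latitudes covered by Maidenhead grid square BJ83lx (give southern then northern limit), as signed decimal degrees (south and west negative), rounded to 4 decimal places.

Field B=1, J=9: +1·20° lon, +9·10° lat → SW at lon -160°, lat 0°.
Square 8, 3: +8·2° lon, +3·1° lat → SW at lon -144°, lat 3°.
Subsquare l=11, x=23: +11·0.0833333° lon, +23·0.0416667° lat → SW at lon -143.083°, lat 3.95833°.
Cell spans 0.0833333° lon × 0.0416667° lat.
south 3.9583, north 4.0000.

3.9583, 4.0000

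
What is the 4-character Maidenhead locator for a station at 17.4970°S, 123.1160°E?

Offset from 180°W / 90°S: lon 303.12°, lat 72.50°.
Field: 303.12/20 → 15 → P, 72.50/10 → 7 → H; chars PH.
Square: 3.12/2 → 1, 2.50/1 → 2; chars 12.

PH12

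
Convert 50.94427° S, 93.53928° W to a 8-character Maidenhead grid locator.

ED39fb53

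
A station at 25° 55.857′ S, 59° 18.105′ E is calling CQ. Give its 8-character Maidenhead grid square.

LG94pb66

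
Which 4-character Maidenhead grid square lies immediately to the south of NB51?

NB50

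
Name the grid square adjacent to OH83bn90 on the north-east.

Longitude extended square 9; +1 → 10, wraps to 0, carry into subsquare.
Longitude subsquare b = 1; +1 → 2 = c.
Latitude extended square 0; +1 → 1.

OH83cn01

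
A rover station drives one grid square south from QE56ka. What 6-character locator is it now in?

Latitude subsquare a = 0; −1 → -1, wraps to 23 = x, carry into square.
Latitude square 6; −1 → 5.
The longitude characters are unchanged.

QE55kx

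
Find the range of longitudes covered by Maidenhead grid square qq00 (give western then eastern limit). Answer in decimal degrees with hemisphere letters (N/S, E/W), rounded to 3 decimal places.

140.000° E, 142.000° E

Field Q=16, Q=16: +16·20° lon, +16·10° lat → SW at lon 140°, lat 70°.
Square 0, 0: +0·2° lon, +0·1° lat → SW at lon 140°, lat 70°.
Cell spans 2° lon × 1° lat.
west 140.000° E, east 142.000° E.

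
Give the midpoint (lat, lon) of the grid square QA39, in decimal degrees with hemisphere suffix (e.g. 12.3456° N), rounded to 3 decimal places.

Field Q=16, A=0: +16·20° lon, +0·10° lat → SW at lon 140°, lat -90°.
Square 3, 9: +3·2° lon, +9·1° lat → SW at lon 146°, lat -81°.
Cell spans 2° lon × 1° lat. Centre is SW corner plus half of each.
latitude 80.500° S, longitude 147.000° E.

80.500° S, 147.000° E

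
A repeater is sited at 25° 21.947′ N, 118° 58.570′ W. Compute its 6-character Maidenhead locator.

DL05mi

Add 180° to longitude and 90° to latitude: 61.0238, 115.3658.
Field: lon ⌊61.0238/20⌋ = 3 → D; lat ⌊115.3658/10⌋ = 11 → L.
Square: lon ⌊1.0238/2⌋ = 0; lat ⌊5.3658/1⌋ = 5.
Subsquare: lon ⌊1.0238/0.0833333⌋ = 12 → m; lat ⌊0.3658/0.0416667⌋ = 8 → i.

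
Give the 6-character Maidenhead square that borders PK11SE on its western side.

PK11re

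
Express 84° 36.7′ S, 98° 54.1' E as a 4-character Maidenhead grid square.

NA95

Offset from 180°W / 90°S: lon 278.90°, lat 5.39°.
Field: 278.90/20 → 13 → N, 5.39/10 → 0 → A; chars NA.
Square: 18.90/2 → 9, 5.39/1 → 5; chars 95.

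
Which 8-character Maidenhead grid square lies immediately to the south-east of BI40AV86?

Longitude extended square 8; +1 → 9.
Latitude extended square 6; −1 → 5.

BI40av95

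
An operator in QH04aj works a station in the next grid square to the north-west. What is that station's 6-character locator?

PH94xk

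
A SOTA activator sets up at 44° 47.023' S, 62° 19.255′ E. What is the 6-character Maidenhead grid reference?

Add 180° to longitude and 90° to latitude: 242.3209, 45.2163.
Field (20°×10°, letters A–R): 242.3209/20 → 12 → M, 45.2163/10 → 4 → E; chars ME.
Square (2°×1°, digits 0–9): 2.3209/2 → 1, 5.2163/1 → 5; chars 15.
Subsquare (5′×2.5′, letters a–x): 0.3209/0.0833333 → 3 → d, 0.2163/0.0416667 → 5 → f; chars df.

ME15df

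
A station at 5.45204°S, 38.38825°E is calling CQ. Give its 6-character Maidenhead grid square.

Offset from 180°W / 90°S: lon 218.3882°, lat 84.5480°.
Field (20°×10°, letters A–R): lon ⌊218.3882/20⌋ = 10 → K; lat ⌊84.5480/10⌋ = 8 → I.
Square (2°×1°, digits 0–9): lon ⌊18.3882/2⌋ = 9; lat ⌊4.5480/1⌋ = 4.
Subsquare (5′×2.5′, letters a–x): lon ⌊0.3882/0.0833333⌋ = 4 → e; lat ⌊0.5480/0.0416667⌋ = 13 → n.

KI94en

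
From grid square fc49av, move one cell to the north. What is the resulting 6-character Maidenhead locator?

Latitude subsquare v = 21; +1 → 22 = w.
The longitude characters are unchanged.

FC49aw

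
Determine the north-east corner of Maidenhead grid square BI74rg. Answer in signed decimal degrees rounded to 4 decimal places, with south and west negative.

-5.7083, -144.5000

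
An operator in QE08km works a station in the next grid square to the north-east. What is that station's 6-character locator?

QE08ln

Longitude subsquare k = 10; +1 → 11 = l.
Latitude subsquare m = 12; +1 → 13 = n.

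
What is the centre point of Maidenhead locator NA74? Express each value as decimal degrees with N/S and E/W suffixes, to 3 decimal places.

85.500° S, 95.000° E

Field N=13, A=0: +13·20° lon, +0·10° lat → SW at lon 80°, lat -90°.
Square 7, 4: +7·2° lon, +4·1° lat → SW at lon 94°, lat -86°.
Cell spans 2° lon × 1° lat. Centre is SW corner plus half of each.
latitude 85.500° S, longitude 95.000° E.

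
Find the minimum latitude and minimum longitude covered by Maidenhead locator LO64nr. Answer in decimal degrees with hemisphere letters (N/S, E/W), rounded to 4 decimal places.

54.7083° N, 53.0833° E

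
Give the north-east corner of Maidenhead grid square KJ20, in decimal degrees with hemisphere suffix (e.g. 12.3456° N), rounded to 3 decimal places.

1.000° N, 26.000° E

Field K=10, J=9: +10·20° lon, +9·10° lat → SW at lon 20°, lat 0°.
Square 2, 0: +2·2° lon, +0·1° lat → SW at lon 24°, lat 0°.
Cell spans 2° lon × 1° lat. NE corner is SW corner plus one full cell.
latitude 1.000° N, longitude 26.000° E.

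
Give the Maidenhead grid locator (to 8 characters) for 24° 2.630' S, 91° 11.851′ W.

EG45jw69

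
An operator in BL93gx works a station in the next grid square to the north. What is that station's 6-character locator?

BL94ga

Latitude subsquare x = 23; +1 → 24, wraps to 0 = a, carry into square.
Latitude square 3; +1 → 4.
The longitude characters are unchanged.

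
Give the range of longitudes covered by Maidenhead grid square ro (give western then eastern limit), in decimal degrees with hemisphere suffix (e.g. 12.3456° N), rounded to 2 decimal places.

160.00° E, 180.00° E

Field R=17, O=14: +17·20° lon, +14·10° lat → SW at lon 160°, lat 50°.
Cell spans 20° lon × 10° lat.
west 160.00° E, east 180.00° E.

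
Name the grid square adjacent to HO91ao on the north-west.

Longitude subsquare a = 0; −1 → -1, wraps to 23 = x, carry into square.
Longitude square 9; −1 → 8.
Latitude subsquare o = 14; +1 → 15 = p.

HO81xp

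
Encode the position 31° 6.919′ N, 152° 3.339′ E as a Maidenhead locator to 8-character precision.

Offset from 180°W / 90°S: lon 332.05565°, lat 121.11532°.
Field: 332.05565/20 → 16 → Q, 121.11532/10 → 12 → M; chars QM.
Square: 12.05565/2 → 6, 1.11532/1 → 1; chars 61.
Subsquare: 0.05565/0.0833333 → 0 → a, 0.11532/0.0416667 → 2 → c; chars ac.
Extended square: 0.05565/0.00833333 → 6, 0.03198/0.00416667 → 7; chars 67.

QM61ac67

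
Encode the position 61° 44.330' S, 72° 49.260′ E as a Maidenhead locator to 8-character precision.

MC68jg82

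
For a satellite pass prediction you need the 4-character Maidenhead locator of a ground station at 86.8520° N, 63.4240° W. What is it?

FR86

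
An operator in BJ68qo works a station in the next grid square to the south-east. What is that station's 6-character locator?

Longitude subsquare q = 16; +1 → 17 = r.
Latitude subsquare o = 14; −1 → 13 = n.

BJ68rn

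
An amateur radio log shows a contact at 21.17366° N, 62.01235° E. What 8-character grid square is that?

ML11ae11

Offset from 180°W / 90°S: lon 242.01235°, lat 111.17366°.
Field: 242.01235/20 → 12 → M, 111.17366/10 → 11 → L; chars ML.
Square: 2.01235/2 → 1, 1.17366/1 → 1; chars 11.
Subsquare: 0.01235/0.0833333 → 0 → a, 0.17366/0.0416667 → 4 → e; chars ae.
Extended square: 0.01235/0.00833333 → 1, 0.00699/0.00416667 → 1; chars 11.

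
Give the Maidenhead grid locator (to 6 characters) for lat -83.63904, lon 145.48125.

Shift to the Maidenhead origin (180°W, 90°S): lon 325.4812, lat 6.3610.
Field: lon ⌊325.4812/20⌋ = 16 → Q; lat ⌊6.3610/10⌋ = 0 → A.
Square: lon ⌊5.4812/2⌋ = 2; lat ⌊6.3610/1⌋ = 6.
Subsquare: lon ⌊1.4812/0.0833333⌋ = 17 → r; lat ⌊0.3610/0.0416667⌋ = 8 → i.

QA26ri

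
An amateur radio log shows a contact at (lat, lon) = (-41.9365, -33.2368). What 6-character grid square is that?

HE38jb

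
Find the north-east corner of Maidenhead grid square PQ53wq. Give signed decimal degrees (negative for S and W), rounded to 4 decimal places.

73.7083, 131.9167

Field P=15, Q=16: +15·20° lon, +16·10° lat → SW at lon 120°, lat 70°.
Square 5, 3: +5·2° lon, +3·1° lat → SW at lon 130°, lat 73°.
Subsquare w=22, q=16: +22·0.0833333° lon, +16·0.0416667° lat → SW at lon 131.833°, lat 73.6667°.
Cell spans 0.0833333° lon × 0.0416667° lat. NE corner is SW corner plus one full cell.
latitude 73.7083, longitude 131.9167.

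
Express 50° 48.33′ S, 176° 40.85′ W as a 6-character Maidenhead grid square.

AD19pe

Offset from 180°W / 90°S: lon 3.3192°, lat 39.1945°.
Field: lon ⌊3.3192/20⌋ = 0 → A; lat ⌊39.1945/10⌋ = 3 → D.
Square: lon ⌊3.3192/2⌋ = 1; lat ⌊9.1945/1⌋ = 9.
Subsquare: lon ⌊1.3192/0.0833333⌋ = 15 → p; lat ⌊0.1945/0.0416667⌋ = 4 → e.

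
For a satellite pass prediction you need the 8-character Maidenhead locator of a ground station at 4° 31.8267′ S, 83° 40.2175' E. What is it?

Offset from 180°W / 90°S: lon 263.67029°, lat 85.46955°.
Field (20°×10°, letters A–R): 263.67029/20 → 13 → N, 85.46955/10 → 8 → I; chars NI.
Square (2°×1°, digits 0–9): 3.67029/2 → 1, 5.46955/1 → 5; chars 15.
Subsquare (5′×2.5′, letters a–x): 1.67029/0.0833333 → 20 → u, 0.46955/0.0416667 → 11 → l; chars ul.
Extended square (30″×15″, digits 0–9): 0.00363/0.00833333 → 0, 0.01122/0.00416667 → 2; chars 02.

NI15ul02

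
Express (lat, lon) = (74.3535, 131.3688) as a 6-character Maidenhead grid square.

PQ54qi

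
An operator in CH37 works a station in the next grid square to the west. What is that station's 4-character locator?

Longitude square 3; −1 → 2.
The latitude characters are unchanged.

CH27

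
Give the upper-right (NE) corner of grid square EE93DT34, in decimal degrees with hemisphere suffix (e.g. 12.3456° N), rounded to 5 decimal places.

46.18750° S, 81.71667° W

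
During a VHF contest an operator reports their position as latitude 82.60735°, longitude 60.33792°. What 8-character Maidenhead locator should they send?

MR02eo05

Offset from 180°W / 90°S: lon 240.33792°, lat 172.60735°.
Field: lon ⌊240.33792/20⌋ = 12 → M; lat ⌊172.60735/10⌋ = 17 → R.
Square: lon ⌊0.33792/2⌋ = 0; lat ⌊2.60735/1⌋ = 2.
Subsquare: lon ⌊0.33792/0.0833333⌋ = 4 → e; lat ⌊0.60735/0.0416667⌋ = 14 → o.
Extended square: lon ⌊0.00459/0.00833333⌋ = 0; lat ⌊0.02402/0.00416667⌋ = 5.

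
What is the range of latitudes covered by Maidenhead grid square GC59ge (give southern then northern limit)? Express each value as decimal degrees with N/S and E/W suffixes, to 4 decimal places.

Field G=6, C=2: +6·20° lon, +2·10° lat → SW at lon -60°, lat -70°.
Square 5, 9: +5·2° lon, +9·1° lat → SW at lon -50°, lat -61°.
Subsquare g=6, e=4: +6·0.0833333° lon, +4·0.0416667° lat → SW at lon -49.5°, lat -60.8333°.
Cell spans 0.0833333° lon × 0.0416667° lat.
south 60.8333° S, north 60.7917° S.

60.8333° S, 60.7917° S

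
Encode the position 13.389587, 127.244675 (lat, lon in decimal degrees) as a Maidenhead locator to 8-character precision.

Shift to the Maidenhead origin (180°W, 90°S): lon 307.24468, lat 103.38959.
Field: 307.24468/20 → 15 → P, 103.38959/10 → 10 → K; chars PK.
Square: 7.24468/2 → 3, 3.38959/1 → 3; chars 33.
Subsquare: 1.24468/0.0833333 → 14 → o, 0.38959/0.0416667 → 9 → j; chars oj.
Extended square: 0.07801/0.00833333 → 9, 0.01459/0.00416667 → 3; chars 93.

PK33oj93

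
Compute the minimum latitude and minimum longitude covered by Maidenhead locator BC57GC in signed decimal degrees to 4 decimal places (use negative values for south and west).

-62.9167, -149.5000

Field B=1, C=2: +1·20° lon, +2·10° lat → SW at lon -160°, lat -70°.
Square 5, 7: +5·2° lon, +7·1° lat → SW at lon -150°, lat -63°.
Subsquare g=6, c=2: +6·0.0833333° lon, +2·0.0416667° lat → SW at lon -149.5°, lat -62.9167°.
latitude -62.9167, longitude -149.5000.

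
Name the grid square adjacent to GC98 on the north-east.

HC09

Longitude square 9; +1 → 10, wraps to 0, carry into field.
Longitude field G = 6; +1 → 7 = H.
Latitude square 8; +1 → 9.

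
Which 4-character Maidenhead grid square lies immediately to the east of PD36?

PD46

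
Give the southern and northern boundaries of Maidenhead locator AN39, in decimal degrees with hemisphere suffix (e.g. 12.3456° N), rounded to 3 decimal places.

49.000° N, 50.000° N

Field A=0, N=13: +0·20° lon, +13·10° lat → SW at lon -180°, lat 40°.
Square 3, 9: +3·2° lon, +9·1° lat → SW at lon -174°, lat 49°.
Cell spans 2° lon × 1° lat.
south 49.000° N, north 50.000° N.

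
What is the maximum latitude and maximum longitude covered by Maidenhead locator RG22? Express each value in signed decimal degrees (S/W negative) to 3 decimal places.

-27.000, 166.000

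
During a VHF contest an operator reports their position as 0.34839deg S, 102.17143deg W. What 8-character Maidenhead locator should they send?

Add 180° to longitude and 90° to latitude: 77.82857, 89.65161.
Field: lon ⌊77.82857/20⌋ = 3 → D; lat ⌊89.65161/10⌋ = 8 → I.
Square: lon ⌊17.82857/2⌋ = 8; lat ⌊9.65161/1⌋ = 9.
Subsquare: lon ⌊1.82857/0.0833333⌋ = 21 → v; lat ⌊0.65161/0.0416667⌋ = 15 → p.
Extended square: lon ⌊0.07857/0.00833333⌋ = 9; lat ⌊0.02661/0.00416667⌋ = 6.

DI89vp96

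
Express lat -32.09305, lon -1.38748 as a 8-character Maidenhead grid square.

IF97hv37

Shift to the Maidenhead origin (180°W, 90°S): lon 178.61252, lat 57.90695.
Field: lon ⌊178.61252/20⌋ = 8 → I; lat ⌊57.90695/10⌋ = 5 → F.
Square: lon ⌊18.61252/2⌋ = 9; lat ⌊7.90695/1⌋ = 7.
Subsquare: lon ⌊0.61252/0.0833333⌋ = 7 → h; lat ⌊0.90695/0.0416667⌋ = 21 → v.
Extended square: lon ⌊0.02919/0.00833333⌋ = 3; lat ⌊0.03195/0.00416667⌋ = 7.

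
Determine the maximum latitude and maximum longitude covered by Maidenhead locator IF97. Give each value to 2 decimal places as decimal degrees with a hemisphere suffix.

32.00° S, 0.00° E

Field I=8, F=5: +8·20° lon, +5·10° lat → SW at lon -20°, lat -40°.
Square 9, 7: +9·2° lon, +7·1° lat → SW at lon -2°, lat -33°.
Cell spans 2° lon × 1° lat. NE corner is SW corner plus one full cell.
latitude 32.00° S, longitude 0.00° E.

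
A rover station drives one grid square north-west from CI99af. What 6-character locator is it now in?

Longitude subsquare a = 0; −1 → -1, wraps to 23 = x, carry into square.
Longitude square 9; −1 → 8.
Latitude subsquare f = 5; +1 → 6 = g.

CI89xg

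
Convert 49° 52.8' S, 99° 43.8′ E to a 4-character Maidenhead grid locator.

NE90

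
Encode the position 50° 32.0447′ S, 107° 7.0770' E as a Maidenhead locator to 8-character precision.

OD39nl41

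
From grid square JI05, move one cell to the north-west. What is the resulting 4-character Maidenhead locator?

II96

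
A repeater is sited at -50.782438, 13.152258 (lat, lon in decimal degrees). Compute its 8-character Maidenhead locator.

Shift to the Maidenhead origin (180°W, 90°S): lon 193.15226, lat 39.21756.
Field: lon ⌊193.15226/20⌋ = 9 → J; lat ⌊39.21756/10⌋ = 3 → D.
Square: lon ⌊13.15226/2⌋ = 6; lat ⌊9.21756/1⌋ = 9.
Subsquare: lon ⌊1.15226/0.0833333⌋ = 13 → n; lat ⌊0.21756/0.0416667⌋ = 5 → f.
Extended square: lon ⌊0.06892/0.00833333⌋ = 8; lat ⌊0.00923/0.00416667⌋ = 2.

JD69nf82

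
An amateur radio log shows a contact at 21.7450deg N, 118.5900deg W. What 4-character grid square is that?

DL01

Offset from 180°W / 90°S: lon 61.41°, lat 111.75°.
Field: 61.41/20 → 3 → D, 111.75/10 → 11 → L; chars DL.
Square: 1.41/2 → 0, 1.75/1 → 1; chars 01.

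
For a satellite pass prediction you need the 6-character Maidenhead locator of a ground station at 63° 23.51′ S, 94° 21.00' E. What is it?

NC76eo

Shift to the Maidenhead origin (180°W, 90°S): lon 274.3500, lat 26.6082.
Field (20°×10°, letters A–R): 274.3500/20 → 13 → N, 26.6082/10 → 2 → C; chars NC.
Square (2°×1°, digits 0–9): 14.3500/2 → 7, 6.6082/1 → 6; chars 76.
Subsquare (5′×2.5′, letters a–x): 0.3500/0.0833333 → 4 → e, 0.6082/0.0416667 → 14 → o; chars eo.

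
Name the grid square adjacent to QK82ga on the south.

Latitude subsquare a = 0; −1 → -1, wraps to 23 = x, carry into square.
Latitude square 2; −1 → 1.
The longitude characters are unchanged.

QK81gx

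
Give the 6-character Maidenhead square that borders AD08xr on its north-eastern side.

AD18as

Longitude subsquare x = 23; +1 → 24, wraps to 0 = a, carry into square.
Longitude square 0; +1 → 1.
Latitude subsquare r = 17; +1 → 18 = s.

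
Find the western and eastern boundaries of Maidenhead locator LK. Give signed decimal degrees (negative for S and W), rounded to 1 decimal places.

40.0, 60.0

Field L=11, K=10: +11·20° lon, +10·10° lat → SW at lon 40°, lat 10°.
Cell spans 20° lon × 10° lat.
west 40.0, east 60.0.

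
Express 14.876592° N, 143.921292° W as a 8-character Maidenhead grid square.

Shift to the Maidenhead origin (180°W, 90°S): lon 36.07871, lat 104.87659.
Field: lon ⌊36.07871/20⌋ = 1 → B; lat ⌊104.87659/10⌋ = 10 → K.
Square: lon ⌊16.07871/2⌋ = 8; lat ⌊4.87659/1⌋ = 4.
Subsquare: lon ⌊0.07871/0.0833333⌋ = 0 → a; lat ⌊0.87659/0.0416667⌋ = 21 → v.
Extended square: lon ⌊0.07871/0.00833333⌋ = 9; lat ⌊0.00159/0.00416667⌋ = 0.

BK84av90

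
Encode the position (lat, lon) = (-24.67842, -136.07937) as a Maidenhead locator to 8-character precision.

CG15xh07

Offset from 180°W / 90°S: lon 43.92063°, lat 65.32158°.
Field (20°×10°, letters A–R): lon ⌊43.92063/20⌋ = 2 → C; lat ⌊65.32158/10⌋ = 6 → G.
Square (2°×1°, digits 0–9): lon ⌊3.92063/2⌋ = 1; lat ⌊5.32158/1⌋ = 5.
Subsquare (5′×2.5′, letters a–x): lon ⌊1.92063/0.0833333⌋ = 23 → x; lat ⌊0.32158/0.0416667⌋ = 7 → h.
Extended square (30″×15″, digits 0–9): lon ⌊0.00396/0.00833333⌋ = 0; lat ⌊0.02991/0.00416667⌋ = 7.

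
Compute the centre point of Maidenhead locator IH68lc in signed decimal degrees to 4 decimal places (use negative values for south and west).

Field I=8, H=7: +8·20° lon, +7·10° lat → SW at lon -20°, lat -20°.
Square 6, 8: +6·2° lon, +8·1° lat → SW at lon -8°, lat -12°.
Subsquare l=11, c=2: +11·0.0833333° lon, +2·0.0416667° lat → SW at lon -7.08333°, lat -11.9167°.
Cell spans 0.0833333° lon × 0.0416667° lat. Centre is SW corner plus half of each.
latitude -11.8958, longitude -7.0417.

-11.8958, -7.0417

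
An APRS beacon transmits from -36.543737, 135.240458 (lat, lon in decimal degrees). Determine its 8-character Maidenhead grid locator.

PF73ok89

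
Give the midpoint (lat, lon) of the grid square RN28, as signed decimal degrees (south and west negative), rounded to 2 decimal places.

48.50, 165.00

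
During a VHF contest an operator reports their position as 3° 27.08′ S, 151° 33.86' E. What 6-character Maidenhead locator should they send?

Add 180° to longitude and 90° to latitude: 331.5643, 86.5487.
Field: lon ⌊331.5643/20⌋ = 16 → Q; lat ⌊86.5487/10⌋ = 8 → I.
Square: lon ⌊11.5643/2⌋ = 5; lat ⌊6.5487/1⌋ = 6.
Subsquare: lon ⌊1.5643/0.0833333⌋ = 18 → s; lat ⌊0.5487/0.0416667⌋ = 13 → n.

QI56sn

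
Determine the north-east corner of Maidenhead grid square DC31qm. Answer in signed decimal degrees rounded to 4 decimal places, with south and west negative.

-68.4583, -112.5833

Field D=3, C=2: +3·20° lon, +2·10° lat → SW at lon -120°, lat -70°.
Square 3, 1: +3·2° lon, +1·1° lat → SW at lon -114°, lat -69°.
Subsquare q=16, m=12: +16·0.0833333° lon, +12·0.0416667° lat → SW at lon -112.667°, lat -68.5°.
Cell spans 0.0833333° lon × 0.0416667° lat. NE corner is SW corner plus one full cell.
latitude -68.4583, longitude -112.5833.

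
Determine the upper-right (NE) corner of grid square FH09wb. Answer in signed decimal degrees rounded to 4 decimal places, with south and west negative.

Field F=5, H=7: +5·20° lon, +7·10° lat → SW at lon -80°, lat -20°.
Square 0, 9: +0·2° lon, +9·1° lat → SW at lon -80°, lat -11°.
Subsquare w=22, b=1: +22·0.0833333° lon, +1·0.0416667° lat → SW at lon -78.1667°, lat -10.9583°.
Cell spans 0.0833333° lon × 0.0416667° lat. NE corner is SW corner plus one full cell.
latitude -10.9167, longitude -78.0833.

-10.9167, -78.0833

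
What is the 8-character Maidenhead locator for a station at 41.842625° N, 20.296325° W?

Add 180° to longitude and 90° to latitude: 159.70368, 131.84262.
Field (20°×10°, letters A–R): 159.70368/20 → 7 → H, 131.84262/10 → 13 → N; chars HN.
Square (2°×1°, digits 0–9): 19.70368/2 → 9, 1.84262/1 → 1; chars 91.
Subsquare (5′×2.5′, letters a–x): 1.70368/0.0833333 → 20 → u, 0.84262/0.0416667 → 20 → u; chars uu.
Extended square (30″×15″, digits 0–9): 0.03701/0.00833333 → 4, 0.00929/0.00416667 → 2; chars 42.

HN91uu42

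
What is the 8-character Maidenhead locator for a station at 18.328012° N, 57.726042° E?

Add 180° to longitude and 90° to latitude: 237.72604, 108.32801.
Field: lon ⌊237.72604/20⌋ = 11 → L; lat ⌊108.32801/10⌋ = 10 → K.
Square: lon ⌊17.72604/2⌋ = 8; lat ⌊8.32801/1⌋ = 8.
Subsquare: lon ⌊1.72604/0.0833333⌋ = 20 → u; lat ⌊0.32801/0.0416667⌋ = 7 → h.
Extended square: lon ⌊0.05938/0.00833333⌋ = 7; lat ⌊0.03635/0.00416667⌋ = 8.

LK88uh78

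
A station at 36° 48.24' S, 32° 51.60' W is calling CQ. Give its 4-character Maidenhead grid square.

HF33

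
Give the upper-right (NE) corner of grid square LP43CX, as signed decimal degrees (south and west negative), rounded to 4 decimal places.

64.0000, 48.2500

Field L=11, P=15: +11·20° lon, +15·10° lat → SW at lon 40°, lat 60°.
Square 4, 3: +4·2° lon, +3·1° lat → SW at lon 48°, lat 63°.
Subsquare c=2, x=23: +2·0.0833333° lon, +23·0.0416667° lat → SW at lon 48.1667°, lat 63.9583°.
Cell spans 0.0833333° lon × 0.0416667° lat. NE corner is SW corner plus one full cell.
latitude 64.0000, longitude 48.2500.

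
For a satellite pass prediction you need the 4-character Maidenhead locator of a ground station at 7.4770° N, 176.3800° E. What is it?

RJ87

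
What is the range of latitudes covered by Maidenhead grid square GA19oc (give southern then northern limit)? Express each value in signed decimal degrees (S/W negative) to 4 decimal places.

-80.9167, -80.8750

Field G=6, A=0: +6·20° lon, +0·10° lat → SW at lon -60°, lat -90°.
Square 1, 9: +1·2° lon, +9·1° lat → SW at lon -58°, lat -81°.
Subsquare o=14, c=2: +14·0.0833333° lon, +2·0.0416667° lat → SW at lon -56.8333°, lat -80.9167°.
Cell spans 0.0833333° lon × 0.0416667° lat.
south -80.9167, north -80.8750.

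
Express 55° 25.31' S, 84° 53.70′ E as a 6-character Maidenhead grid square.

Shift to the Maidenhead origin (180°W, 90°S): lon 264.8950, lat 34.5782.
Field (20°×10°, letters A–R): lon ⌊264.8950/20⌋ = 13 → N; lat ⌊34.5782/10⌋ = 3 → D.
Square (2°×1°, digits 0–9): lon ⌊4.8950/2⌋ = 2; lat ⌊4.5782/1⌋ = 4.
Subsquare (5′×2.5′, letters a–x): lon ⌊0.8950/0.0833333⌋ = 10 → k; lat ⌊0.5782/0.0416667⌋ = 13 → n.

ND24kn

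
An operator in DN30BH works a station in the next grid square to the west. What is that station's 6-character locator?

Longitude subsquare b = 1; −1 → 0 = a.
The latitude characters are unchanged.

DN30ah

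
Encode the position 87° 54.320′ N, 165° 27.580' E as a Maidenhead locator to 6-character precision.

RR27rv

Shift to the Maidenhead origin (180°W, 90°S): lon 345.4597, lat 177.9053.
Field (20°×10°, letters A–R): 345.4597/20 → 17 → R, 177.9053/10 → 17 → R; chars RR.
Square (2°×1°, digits 0–9): 5.4597/2 → 2, 7.9053/1 → 7; chars 27.
Subsquare (5′×2.5′, letters a–x): 1.4597/0.0833333 → 17 → r, 0.9053/0.0416667 → 21 → v; chars rv.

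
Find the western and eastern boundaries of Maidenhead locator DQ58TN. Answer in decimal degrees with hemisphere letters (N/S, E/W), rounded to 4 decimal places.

108.4167° W, 108.3333° W

Field D=3, Q=16: +3·20° lon, +16·10° lat → SW at lon -120°, lat 70°.
Square 5, 8: +5·2° lon, +8·1° lat → SW at lon -110°, lat 78°.
Subsquare t=19, n=13: +19·0.0833333° lon, +13·0.0416667° lat → SW at lon -108.417°, lat 78.5417°.
Cell spans 0.0833333° lon × 0.0416667° lat.
west 108.4167° W, east 108.3333° W.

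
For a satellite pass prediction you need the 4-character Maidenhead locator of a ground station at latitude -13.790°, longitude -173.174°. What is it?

AH36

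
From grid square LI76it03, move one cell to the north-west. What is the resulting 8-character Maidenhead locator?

LI76ht94

Longitude extended square 0; −1 → -1, wraps to 9, carry into subsquare.
Longitude subsquare i = 8; −1 → 7 = h.
Latitude extended square 3; +1 → 4.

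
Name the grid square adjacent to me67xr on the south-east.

ME77aq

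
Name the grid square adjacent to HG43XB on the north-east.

HG53ac

Longitude subsquare x = 23; +1 → 24, wraps to 0 = a, carry into square.
Longitude square 4; +1 → 5.
Latitude subsquare b = 1; +1 → 2 = c.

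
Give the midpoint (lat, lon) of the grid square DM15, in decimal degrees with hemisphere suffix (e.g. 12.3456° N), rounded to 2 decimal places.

35.50° N, 117.00° W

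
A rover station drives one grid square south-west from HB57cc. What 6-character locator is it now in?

HB57bb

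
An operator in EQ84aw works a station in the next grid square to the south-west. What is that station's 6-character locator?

EQ74xv

Longitude subsquare a = 0; −1 → -1, wraps to 23 = x, carry into square.
Longitude square 8; −1 → 7.
Latitude subsquare w = 22; −1 → 21 = v.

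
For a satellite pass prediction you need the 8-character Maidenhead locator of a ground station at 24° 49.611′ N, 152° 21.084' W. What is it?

Offset from 180°W / 90°S: lon 27.64860°, lat 114.82685°.
Field (20°×10°, letters A–R): lon ⌊27.64860/20⌋ = 1 → B; lat ⌊114.82685/10⌋ = 11 → L.
Square (2°×1°, digits 0–9): lon ⌊7.64860/2⌋ = 3; lat ⌊4.82685/1⌋ = 4.
Subsquare (5′×2.5′, letters a–x): lon ⌊1.64860/0.0833333⌋ = 19 → t; lat ⌊0.82685/0.0416667⌋ = 19 → t.
Extended square (30″×15″, digits 0–9): lon ⌊0.06527/0.00833333⌋ = 7; lat ⌊0.03518/0.00416667⌋ = 8.

BL34tt78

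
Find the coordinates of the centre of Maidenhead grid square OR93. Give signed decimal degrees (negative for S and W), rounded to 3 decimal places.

Field O=14, R=17: +14·20° lon, +17·10° lat → SW at lon 100°, lat 80°.
Square 9, 3: +9·2° lon, +3·1° lat → SW at lon 118°, lat 83°.
Cell spans 2° lon × 1° lat. Centre is SW corner plus half of each.
latitude 83.500, longitude 119.000.

83.500, 119.000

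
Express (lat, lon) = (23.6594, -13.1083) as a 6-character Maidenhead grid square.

Offset from 180°W / 90°S: lon 166.8917°, lat 113.6594°.
Field: 166.8917/20 → 8 → I, 113.6594/10 → 11 → L; chars IL.
Square: 6.8917/2 → 3, 3.6594/1 → 3; chars 33.
Subsquare: 0.8917/0.0833333 → 10 → k, 0.6594/0.0416667 → 15 → p; chars kp.

IL33kp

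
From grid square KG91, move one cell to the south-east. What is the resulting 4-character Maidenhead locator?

LG00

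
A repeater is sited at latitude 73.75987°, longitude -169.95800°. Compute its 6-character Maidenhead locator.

Shift to the Maidenhead origin (180°W, 90°S): lon 10.0420, lat 163.7599.
Field: 10.0420/20 → 0 → A, 163.7599/10 → 16 → Q; chars AQ.
Square: 10.0420/2 → 5, 3.7599/1 → 3; chars 53.
Subsquare: 0.0420/0.0833333 → 0 → a, 0.7599/0.0416667 → 18 → s; chars as.

AQ53as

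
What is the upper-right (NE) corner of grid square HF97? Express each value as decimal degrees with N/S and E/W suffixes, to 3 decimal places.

32.000° S, 20.000° W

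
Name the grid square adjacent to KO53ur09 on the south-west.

KO53tr98

Longitude extended square 0; −1 → -1, wraps to 9, carry into subsquare.
Longitude subsquare u = 20; −1 → 19 = t.
Latitude extended square 9; −1 → 8.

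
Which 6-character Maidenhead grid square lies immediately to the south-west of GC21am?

GC11xl

Longitude subsquare a = 0; −1 → -1, wraps to 23 = x, carry into square.
Longitude square 2; −1 → 1.
Latitude subsquare m = 12; −1 → 11 = l.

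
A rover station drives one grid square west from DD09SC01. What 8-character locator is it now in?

DD09rc91

Longitude extended square 0; −1 → -1, wraps to 9, carry into subsquare.
Longitude subsquare s = 18; −1 → 17 = r.
The latitude characters are unchanged.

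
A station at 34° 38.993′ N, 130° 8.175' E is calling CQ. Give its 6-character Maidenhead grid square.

PM54bp

Shift to the Maidenhead origin (180°W, 90°S): lon 310.1363, lat 124.6499.
Field: 310.1363/20 → 15 → P, 124.6499/10 → 12 → M; chars PM.
Square: 10.1363/2 → 5, 4.6499/1 → 4; chars 54.
Subsquare: 0.1363/0.0833333 → 1 → b, 0.6499/0.0416667 → 15 → p; chars bp.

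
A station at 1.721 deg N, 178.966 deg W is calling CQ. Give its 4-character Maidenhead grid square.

AJ01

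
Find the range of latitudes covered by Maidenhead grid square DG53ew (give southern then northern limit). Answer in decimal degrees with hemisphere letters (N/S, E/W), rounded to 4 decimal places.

Field D=3, G=6: +3·20° lon, +6·10° lat → SW at lon -120°, lat -30°.
Square 5, 3: +5·2° lon, +3·1° lat → SW at lon -110°, lat -27°.
Subsquare e=4, w=22: +4·0.0833333° lon, +22·0.0416667° lat → SW at lon -109.667°, lat -26.0833°.
Cell spans 0.0833333° lon × 0.0416667° lat.
south 26.0833° S, north 26.0417° S.

26.0833° S, 26.0417° S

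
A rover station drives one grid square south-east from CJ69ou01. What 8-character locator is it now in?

Longitude extended square 0; +1 → 1.
Latitude extended square 1; −1 → 0.

CJ69ou10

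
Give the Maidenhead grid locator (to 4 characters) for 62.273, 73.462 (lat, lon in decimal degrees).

MP62

Shift to the Maidenhead origin (180°W, 90°S): lon 253.46, lat 152.27.
Field: 253.46/20 → 12 → M, 152.27/10 → 15 → P; chars MP.
Square: 13.46/2 → 6, 2.27/1 → 2; chars 62.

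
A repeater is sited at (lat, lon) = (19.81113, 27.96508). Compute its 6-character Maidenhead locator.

KK39xt

Offset from 180°W / 90°S: lon 207.9651°, lat 109.8111°.
Field: lon ⌊207.9651/20⌋ = 10 → K; lat ⌊109.8111/10⌋ = 10 → K.
Square: lon ⌊7.9651/2⌋ = 3; lat ⌊9.8111/1⌋ = 9.
Subsquare: lon ⌊1.9651/0.0833333⌋ = 23 → x; lat ⌊0.8111/0.0416667⌋ = 19 → t.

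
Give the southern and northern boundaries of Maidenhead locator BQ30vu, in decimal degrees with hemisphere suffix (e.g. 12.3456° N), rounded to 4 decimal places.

Field B=1, Q=16: +1·20° lon, +16·10° lat → SW at lon -160°, lat 70°.
Square 3, 0: +3·2° lon, +0·1° lat → SW at lon -154°, lat 70°.
Subsquare v=21, u=20: +21·0.0833333° lon, +20·0.0416667° lat → SW at lon -152.25°, lat 70.8333°.
Cell spans 0.0833333° lon × 0.0416667° lat.
south 70.8333° N, north 70.8750° N.

70.8333° N, 70.8750° N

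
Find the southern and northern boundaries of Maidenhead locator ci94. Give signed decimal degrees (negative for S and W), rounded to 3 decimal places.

-6.000, -5.000

Field C=2, I=8: +2·20° lon, +8·10° lat → SW at lon -140°, lat -10°.
Square 9, 4: +9·2° lon, +4·1° lat → SW at lon -122°, lat -6°.
Cell spans 2° lon × 1° lat.
south -6.000, north -5.000.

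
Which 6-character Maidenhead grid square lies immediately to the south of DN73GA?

DN72gx

Latitude subsquare a = 0; −1 → -1, wraps to 23 = x, carry into square.
Latitude square 3; −1 → 2.
The longitude characters are unchanged.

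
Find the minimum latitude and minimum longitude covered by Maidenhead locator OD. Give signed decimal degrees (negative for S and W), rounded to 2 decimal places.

Field O=14, D=3: +14·20° lon, +3·10° lat → SW at lon 100°, lat -60°.
latitude -60.00, longitude 100.00.

-60.00, 100.00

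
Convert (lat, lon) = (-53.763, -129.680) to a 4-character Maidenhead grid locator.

CD56

Shift to the Maidenhead origin (180°W, 90°S): lon 50.32, lat 36.24.
Field (20°×10°, letters A–R): lon ⌊50.32/20⌋ = 2 → C; lat ⌊36.24/10⌋ = 3 → D.
Square (2°×1°, digits 0–9): lon ⌊10.32/2⌋ = 5; lat ⌊6.24/1⌋ = 6.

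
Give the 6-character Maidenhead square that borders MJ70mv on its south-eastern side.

MJ70nu

Longitude subsquare m = 12; +1 → 13 = n.
Latitude subsquare v = 21; −1 → 20 = u.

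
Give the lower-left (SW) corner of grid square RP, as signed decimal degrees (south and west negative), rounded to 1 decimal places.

Field R=17, P=15: +17·20° lon, +15·10° lat → SW at lon 160°, lat 60°.
latitude 60.0, longitude 160.0.

60.0, 160.0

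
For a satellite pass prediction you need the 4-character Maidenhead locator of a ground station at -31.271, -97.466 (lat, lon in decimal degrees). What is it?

EF18

Shift to the Maidenhead origin (180°W, 90°S): lon 82.53, lat 58.73.
Field: lon ⌊82.53/20⌋ = 4 → E; lat ⌊58.73/10⌋ = 5 → F.
Square: lon ⌊2.53/2⌋ = 1; lat ⌊8.73/1⌋ = 8.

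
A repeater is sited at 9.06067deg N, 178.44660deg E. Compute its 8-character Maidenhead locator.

Shift to the Maidenhead origin (180°W, 90°S): lon 358.44660, lat 99.06067.
Field (20°×10°, letters A–R): 358.44660/20 → 17 → R, 99.06067/10 → 9 → J; chars RJ.
Square (2°×1°, digits 0–9): 18.44660/2 → 9, 9.06067/1 → 9; chars 99.
Subsquare (5′×2.5′, letters a–x): 0.44660/0.0833333 → 5 → f, 0.06067/0.0416667 → 1 → b; chars fb.
Extended square (30″×15″, digits 0–9): 0.02993/0.00833333 → 3, 0.01900/0.00416667 → 4; chars 34.

RJ99fb34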